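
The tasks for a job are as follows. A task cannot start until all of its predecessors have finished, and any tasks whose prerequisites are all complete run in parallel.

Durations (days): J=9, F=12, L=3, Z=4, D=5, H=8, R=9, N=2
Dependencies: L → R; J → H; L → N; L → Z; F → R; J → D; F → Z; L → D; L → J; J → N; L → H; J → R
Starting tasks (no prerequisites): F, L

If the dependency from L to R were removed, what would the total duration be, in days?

With the dependency in place, F→R = 12+9 = 21 sets the finish at 21 days.
Dropping L→R doesn't change R's earliest start (12); another predecessor still binds.
The longest chain is now F→R = 12+9 = 21, so the job takes 21 days.

21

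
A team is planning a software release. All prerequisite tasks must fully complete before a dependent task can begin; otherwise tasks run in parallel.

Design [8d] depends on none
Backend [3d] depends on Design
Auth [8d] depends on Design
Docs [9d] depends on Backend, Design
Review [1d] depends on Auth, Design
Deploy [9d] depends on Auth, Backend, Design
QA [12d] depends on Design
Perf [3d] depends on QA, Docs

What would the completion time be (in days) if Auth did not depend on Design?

Before: longest chain Design→Auth→Deploy = 8+8+9 = 25, finish 25.
Without Design→Auth, Auth's earliest start moves from 8 to 0.
New critical path: Design→Backend→Docs→Perf = 8+3+9+3 = 23 ⇒ 23 days.

23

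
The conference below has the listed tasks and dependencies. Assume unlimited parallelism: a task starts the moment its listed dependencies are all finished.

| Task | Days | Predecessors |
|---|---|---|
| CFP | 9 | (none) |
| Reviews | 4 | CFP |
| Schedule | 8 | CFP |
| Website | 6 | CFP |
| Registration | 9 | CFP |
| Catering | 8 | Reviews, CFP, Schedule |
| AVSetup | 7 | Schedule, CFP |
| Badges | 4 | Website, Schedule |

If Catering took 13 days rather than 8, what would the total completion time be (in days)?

Actual critical path: CFP→Schedule→Catering = 9+8+8 = 25 ⇒ 25 days.
Catering lies on that path, so at 13 days the path becomes 30 days.
That remains the longest chain; total 30 days.

30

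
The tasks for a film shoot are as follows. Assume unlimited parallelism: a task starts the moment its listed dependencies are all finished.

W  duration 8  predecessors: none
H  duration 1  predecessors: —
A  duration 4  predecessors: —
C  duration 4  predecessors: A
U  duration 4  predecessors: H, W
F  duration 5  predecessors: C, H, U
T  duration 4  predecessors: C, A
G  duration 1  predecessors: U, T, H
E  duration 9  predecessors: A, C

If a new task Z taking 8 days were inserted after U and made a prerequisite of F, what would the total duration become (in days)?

Originally the job takes 17 days.
With Z inserted, F now waits for max(C, H, U, Z).
New critical path: W→U→Z→F = 8+4+8+5 = 25 ⇒ 25 days.

25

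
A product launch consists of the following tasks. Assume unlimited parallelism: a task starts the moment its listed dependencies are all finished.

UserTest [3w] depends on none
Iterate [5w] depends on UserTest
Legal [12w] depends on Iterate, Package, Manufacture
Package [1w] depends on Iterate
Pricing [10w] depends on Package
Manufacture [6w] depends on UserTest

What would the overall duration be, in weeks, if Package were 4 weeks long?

24

As given, the longest chain is UserTest→Iterate→Package→Legal = 3+5+1+12 = 21, so the finish is 21 weeks.
Package is on the critical path; changing it to 4 makes that path 24 weeks.
That remains the longest chain; total 24 weeks.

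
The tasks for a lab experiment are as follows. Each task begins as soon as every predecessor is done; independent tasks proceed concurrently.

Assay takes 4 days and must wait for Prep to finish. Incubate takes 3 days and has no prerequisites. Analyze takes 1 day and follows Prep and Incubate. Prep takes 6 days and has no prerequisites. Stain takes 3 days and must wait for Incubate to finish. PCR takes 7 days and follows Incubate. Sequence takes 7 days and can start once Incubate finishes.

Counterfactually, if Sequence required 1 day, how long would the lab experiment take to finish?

10

Actual critical path: Incubate→Sequence = 3+7 = 10 ⇒ 10 days.
Since Sequence is critical, the -6 change carries straight to that chain (now 4 days).
The binding chain switches to Prep→Assay = 6+4 = 10; finish 10 days.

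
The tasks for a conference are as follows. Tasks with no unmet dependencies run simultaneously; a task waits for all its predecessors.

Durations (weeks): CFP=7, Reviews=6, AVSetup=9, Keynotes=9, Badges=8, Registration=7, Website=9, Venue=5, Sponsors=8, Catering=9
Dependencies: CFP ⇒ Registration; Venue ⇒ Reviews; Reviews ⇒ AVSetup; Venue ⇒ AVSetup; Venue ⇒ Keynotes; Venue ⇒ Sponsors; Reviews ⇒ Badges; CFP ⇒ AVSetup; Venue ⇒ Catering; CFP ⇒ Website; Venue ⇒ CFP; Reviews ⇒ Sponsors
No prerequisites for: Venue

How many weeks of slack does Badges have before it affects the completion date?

2

Venue→CFP→Website = 5+7+9 = 21 sets the makespan at 21 weeks.
The longest chain containing Badges totals 19 weeks.
So Badges can slip 21 − 19 = 2 weeks.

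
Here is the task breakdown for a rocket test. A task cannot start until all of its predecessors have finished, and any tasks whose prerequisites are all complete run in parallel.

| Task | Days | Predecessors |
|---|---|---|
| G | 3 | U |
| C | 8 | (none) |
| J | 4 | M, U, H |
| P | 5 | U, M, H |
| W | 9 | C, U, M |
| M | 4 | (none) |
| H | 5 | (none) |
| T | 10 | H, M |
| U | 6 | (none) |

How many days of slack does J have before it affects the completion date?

C→W = 8+9 = 17 sets the makespan at 17 days.
The longest chain containing J totals 10 days.
Slack of J = 13 − 6 = 7 days.

7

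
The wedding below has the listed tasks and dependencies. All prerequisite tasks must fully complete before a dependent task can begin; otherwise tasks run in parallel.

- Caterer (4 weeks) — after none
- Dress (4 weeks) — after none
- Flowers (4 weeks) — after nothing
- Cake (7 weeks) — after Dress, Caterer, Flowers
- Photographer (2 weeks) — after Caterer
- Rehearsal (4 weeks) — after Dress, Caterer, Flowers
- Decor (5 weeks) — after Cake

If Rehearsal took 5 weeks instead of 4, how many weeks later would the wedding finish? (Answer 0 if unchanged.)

Baseline: Caterer→Cake→Decor = 4+7+5 = 16 → 16 weeks.
The longest path through Rehearsal is only 8 weeks, so Rehearsal has float 8.
That remains the longest chain; total 16 weeks.
Change in finish: 16 − 16 = +0 weeks.

0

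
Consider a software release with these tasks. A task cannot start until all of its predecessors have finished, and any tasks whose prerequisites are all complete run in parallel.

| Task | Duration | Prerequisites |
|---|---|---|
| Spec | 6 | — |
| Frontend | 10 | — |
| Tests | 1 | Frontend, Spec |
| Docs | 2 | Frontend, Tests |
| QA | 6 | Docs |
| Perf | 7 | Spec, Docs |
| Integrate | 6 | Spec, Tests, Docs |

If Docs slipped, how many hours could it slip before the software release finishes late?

0

Critical path: Frontend→Tests→Docs→Perf = 10+1+2+7 = 20, so the finish is 20 hours.
Docs finishes as early as 13 and must finish by 13.
Float = 20 − 20 = 0.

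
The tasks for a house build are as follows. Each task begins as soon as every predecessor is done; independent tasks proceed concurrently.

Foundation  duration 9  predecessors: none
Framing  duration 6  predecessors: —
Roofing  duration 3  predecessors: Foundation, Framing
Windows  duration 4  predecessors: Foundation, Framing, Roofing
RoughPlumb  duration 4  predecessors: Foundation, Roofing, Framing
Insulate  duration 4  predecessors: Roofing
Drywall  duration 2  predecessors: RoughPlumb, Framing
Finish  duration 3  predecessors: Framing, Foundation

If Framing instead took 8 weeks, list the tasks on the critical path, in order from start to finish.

Foundation, Roofing, RoughPlumb, Drywall

As given, the longest chain is Foundation→Roofing→RoughPlumb→Drywall = 9+3+4+2 = 18, so the finish is 18 weeks.
Framing has 3 weeks of float (longest path through it is 15).
The critical path is still Foundation→Roofing→RoughPlumb→Drywall; finish is now 18 weeks.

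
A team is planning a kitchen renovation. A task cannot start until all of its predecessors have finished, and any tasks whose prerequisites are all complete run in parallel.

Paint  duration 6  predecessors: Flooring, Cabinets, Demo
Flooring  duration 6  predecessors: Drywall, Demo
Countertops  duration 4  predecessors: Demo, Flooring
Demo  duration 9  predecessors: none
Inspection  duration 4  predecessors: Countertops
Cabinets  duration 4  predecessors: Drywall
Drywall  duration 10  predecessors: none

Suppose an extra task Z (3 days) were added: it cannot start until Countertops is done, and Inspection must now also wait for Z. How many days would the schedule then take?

27

Originally the schedule takes 24 days.
With Z inserted, Inspection now waits for max(Countertops, Z).
New critical path: Drywall→Flooring→Countertops→Z→Inspection = 10+6+4+3+4 = 27 ⇒ 27 days.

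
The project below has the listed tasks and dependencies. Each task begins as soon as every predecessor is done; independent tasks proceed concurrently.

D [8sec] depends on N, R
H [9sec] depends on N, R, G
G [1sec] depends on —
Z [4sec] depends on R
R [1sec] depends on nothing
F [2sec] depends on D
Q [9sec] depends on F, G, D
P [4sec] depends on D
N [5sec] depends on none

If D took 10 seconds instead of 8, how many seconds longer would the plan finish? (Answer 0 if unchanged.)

2

Actual critical path: N→D→F→Q = 5+8+2+9 = 24 ⇒ 24 seconds.
D lies on that path, so at 10 seconds the path becomes 26 seconds.
That remains the longest chain; total 26 seconds.
Change in finish: 26 − 24 = +2 seconds.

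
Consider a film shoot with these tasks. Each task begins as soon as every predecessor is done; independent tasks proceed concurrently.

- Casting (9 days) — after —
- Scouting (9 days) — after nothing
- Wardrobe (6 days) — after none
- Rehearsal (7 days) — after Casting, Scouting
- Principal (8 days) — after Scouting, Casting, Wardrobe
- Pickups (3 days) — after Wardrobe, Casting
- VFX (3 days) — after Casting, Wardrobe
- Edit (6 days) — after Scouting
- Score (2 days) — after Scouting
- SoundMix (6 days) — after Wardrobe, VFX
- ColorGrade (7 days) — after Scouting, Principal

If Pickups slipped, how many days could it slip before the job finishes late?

Casting→Principal→ColorGrade = 9+8+7 = 24 sets the makespan at 24 days.
Pickups finishes as early as 12 and must finish by 24.
Float = 24 − 12 = 12.

12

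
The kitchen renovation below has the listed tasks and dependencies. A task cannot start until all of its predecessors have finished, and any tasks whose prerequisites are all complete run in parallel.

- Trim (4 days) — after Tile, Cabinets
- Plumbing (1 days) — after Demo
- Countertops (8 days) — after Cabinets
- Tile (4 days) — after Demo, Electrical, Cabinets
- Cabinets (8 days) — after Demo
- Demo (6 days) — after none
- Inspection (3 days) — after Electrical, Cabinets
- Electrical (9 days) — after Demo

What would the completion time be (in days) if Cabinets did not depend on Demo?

Original critical path: Demo→Electrical→Tile→Trim = 6+9+4+4 = 23 ⇒ 23 days.
Without Demo→Cabinets, Cabinets's earliest start moves from 6 to 0.
The longest chain is now Demo→Electrical→Tile→Trim = 6+9+4+4 = 23, so the kitchen renovation takes 23 days.

23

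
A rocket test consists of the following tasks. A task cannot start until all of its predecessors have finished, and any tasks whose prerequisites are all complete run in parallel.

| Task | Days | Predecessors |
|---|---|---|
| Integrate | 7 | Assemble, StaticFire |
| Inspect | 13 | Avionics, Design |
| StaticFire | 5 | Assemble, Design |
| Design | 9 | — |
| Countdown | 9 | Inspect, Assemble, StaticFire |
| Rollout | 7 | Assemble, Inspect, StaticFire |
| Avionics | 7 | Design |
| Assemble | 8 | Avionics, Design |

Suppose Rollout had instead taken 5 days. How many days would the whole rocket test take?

38

Actual critical path: Design→Avionics→Assemble→StaticFire→Countdown = 9+7+8+5+9 = 38 ⇒ 38 days.
Rollout has 2 days of float (longest path through it is 36).
The critical path is still Design→Avionics→Assemble→StaticFire→Countdown; finish is now 38 days.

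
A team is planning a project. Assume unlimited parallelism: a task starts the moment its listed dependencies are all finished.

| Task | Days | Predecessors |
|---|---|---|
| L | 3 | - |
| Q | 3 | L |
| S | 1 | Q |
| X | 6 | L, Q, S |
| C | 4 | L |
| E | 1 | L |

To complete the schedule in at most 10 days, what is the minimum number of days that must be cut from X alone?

Current finish: 13 days; target: 10.
X is on every critical path, so each day cut from X cuts the finish by one (this holds down to a finish of 8).
Need 13 − 10 = 3 days off X → X becomes 3 days, finish becomes 10.

3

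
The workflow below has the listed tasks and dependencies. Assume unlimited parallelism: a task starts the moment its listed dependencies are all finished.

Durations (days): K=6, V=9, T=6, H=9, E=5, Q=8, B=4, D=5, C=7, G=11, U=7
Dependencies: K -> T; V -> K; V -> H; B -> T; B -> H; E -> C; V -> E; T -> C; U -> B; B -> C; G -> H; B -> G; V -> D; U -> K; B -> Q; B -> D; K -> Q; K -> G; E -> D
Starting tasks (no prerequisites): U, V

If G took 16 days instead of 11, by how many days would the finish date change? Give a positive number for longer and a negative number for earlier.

The binding path is V→K→G→H = 9+6+11+9 = 35; finish at 35 days.
G lies on that path, so at 16 days the path becomes 40 days.
No other chain overtakes it, so the finish is 40 days.
Change in finish: 40 − 35 = +5 days.

5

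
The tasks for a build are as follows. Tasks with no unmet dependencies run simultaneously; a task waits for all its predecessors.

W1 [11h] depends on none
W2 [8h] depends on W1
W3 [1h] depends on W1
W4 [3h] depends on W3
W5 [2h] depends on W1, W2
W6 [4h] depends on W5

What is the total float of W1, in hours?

The longest chain is W1→W2→W5→W6 = 11+8+2+4 = 25; overall finish 25 hours.
W1 finishes as early as 11 and must finish by 11.
So W1 can slip 11 − 11 = 0 hours.

0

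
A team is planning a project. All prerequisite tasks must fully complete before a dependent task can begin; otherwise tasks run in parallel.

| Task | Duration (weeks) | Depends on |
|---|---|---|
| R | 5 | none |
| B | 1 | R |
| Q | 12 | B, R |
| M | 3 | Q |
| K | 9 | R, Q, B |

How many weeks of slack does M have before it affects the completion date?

6

The longest chain is R→B→Q→K = 5+1+12+9 = 27; overall finish 27 weeks.
Longest path through M: 21 weeks (earliest finish 21, latest finish 27).
Float = 27 − 21 = 6.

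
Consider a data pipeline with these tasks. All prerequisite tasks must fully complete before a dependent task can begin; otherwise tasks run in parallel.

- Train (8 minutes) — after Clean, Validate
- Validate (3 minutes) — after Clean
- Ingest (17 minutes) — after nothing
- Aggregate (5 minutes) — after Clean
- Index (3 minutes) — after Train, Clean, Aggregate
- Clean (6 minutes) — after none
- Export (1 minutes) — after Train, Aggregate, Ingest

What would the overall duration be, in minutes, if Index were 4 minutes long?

21

Critical path before the change: Clean→Validate→Train→Index = 6+3+8+3 = 20 giving 20 minutes.
Index is on the critical path; changing it to 4 makes that path 21 minutes.
No other chain overtakes it, so the finish is 21 minutes.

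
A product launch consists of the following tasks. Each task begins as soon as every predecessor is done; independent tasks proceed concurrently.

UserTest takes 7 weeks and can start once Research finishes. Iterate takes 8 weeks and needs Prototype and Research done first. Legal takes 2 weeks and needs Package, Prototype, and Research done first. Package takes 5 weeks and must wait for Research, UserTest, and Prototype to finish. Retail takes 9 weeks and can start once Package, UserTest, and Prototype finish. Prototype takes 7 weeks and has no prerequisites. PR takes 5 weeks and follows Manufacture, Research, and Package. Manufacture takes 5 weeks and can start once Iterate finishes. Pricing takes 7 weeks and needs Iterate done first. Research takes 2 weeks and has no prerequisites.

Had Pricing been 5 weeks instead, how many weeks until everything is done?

Baseline: Prototype→Iterate→Manufacture→PR = 7+8+5+5 = 25 → 25 weeks.
Pricing is off the critical path — its longest chain is 22 weeks, giving 3 of slack.
That remains the longest chain; total 25 weeks.

25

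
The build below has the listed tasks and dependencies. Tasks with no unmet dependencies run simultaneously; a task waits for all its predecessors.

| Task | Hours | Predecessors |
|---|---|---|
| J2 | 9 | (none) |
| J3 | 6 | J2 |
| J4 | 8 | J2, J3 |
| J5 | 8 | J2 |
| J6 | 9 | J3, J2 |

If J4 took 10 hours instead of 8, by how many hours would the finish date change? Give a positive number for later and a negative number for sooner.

Baseline: J2→J3→J6 = 9+6+9 = 24 → 24 hours.
J4 is off the critical path — its longest chain is 23 hours, giving 1 of slack.
The binding chain switches to J2→J3→J4 = 9+6+10 = 25; finish 25 hours.
Change in finish: 25 − 24 = +1 hours.

1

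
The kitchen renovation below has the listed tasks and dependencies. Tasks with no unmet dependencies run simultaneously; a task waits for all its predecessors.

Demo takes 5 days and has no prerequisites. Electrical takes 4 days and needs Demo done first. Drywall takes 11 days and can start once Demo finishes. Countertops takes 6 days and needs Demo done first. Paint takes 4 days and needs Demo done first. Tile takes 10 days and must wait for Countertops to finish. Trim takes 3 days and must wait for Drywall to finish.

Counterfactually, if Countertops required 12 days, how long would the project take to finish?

As given, the longest chain is Demo→Countertops→Tile = 5+6+10 = 21, so the finish is 21 days.
Countertops is on the critical path; changing it to 12 makes that path 27 days.
The critical path is still Demo→Countertops→Tile; finish is now 27 days.

27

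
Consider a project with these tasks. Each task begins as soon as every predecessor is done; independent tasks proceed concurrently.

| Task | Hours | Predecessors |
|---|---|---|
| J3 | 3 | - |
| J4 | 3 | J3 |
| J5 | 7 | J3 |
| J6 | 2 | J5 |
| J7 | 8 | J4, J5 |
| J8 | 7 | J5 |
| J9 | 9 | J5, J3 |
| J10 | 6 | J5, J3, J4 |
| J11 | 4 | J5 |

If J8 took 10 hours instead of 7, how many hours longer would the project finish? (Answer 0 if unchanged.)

1

As given, the longest chain is J3→J5→J9 = 3+7+9 = 19, so the finish is 19 hours.
J8 has 2 hours of float (longest path through it is 17).
New critical path: J3→J5→J8 = 3+7+10 = 20 ⇒ 20 hours.
Change in finish: 20 − 19 = +1 hours.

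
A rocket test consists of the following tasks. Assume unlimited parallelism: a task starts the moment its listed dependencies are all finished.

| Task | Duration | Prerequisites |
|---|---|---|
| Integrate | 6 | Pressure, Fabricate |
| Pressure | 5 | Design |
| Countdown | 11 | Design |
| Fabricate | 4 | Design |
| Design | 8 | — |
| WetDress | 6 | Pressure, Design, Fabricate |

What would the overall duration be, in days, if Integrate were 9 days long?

22

Baseline: Design→Pressure→Integrate = 8+5+6 = 19 → 19 days.
Integrate is on the critical path; changing it to 9 makes that path 22 days.
That remains the longest chain; total 22 days.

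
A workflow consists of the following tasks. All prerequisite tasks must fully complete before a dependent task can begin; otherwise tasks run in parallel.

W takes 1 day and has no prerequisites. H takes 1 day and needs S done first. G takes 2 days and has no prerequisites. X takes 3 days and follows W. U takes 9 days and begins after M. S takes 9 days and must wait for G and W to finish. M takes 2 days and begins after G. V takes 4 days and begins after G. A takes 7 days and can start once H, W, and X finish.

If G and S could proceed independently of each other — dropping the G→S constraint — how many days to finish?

Original critical path: G→S→H→A = 2+9+1+7 = 19 ⇒ 19 days.
Without G→S, S's earliest start moves from 2 to 1.
After: W→S→H→A = 1+9+1+7 = 18 → 18 days.

18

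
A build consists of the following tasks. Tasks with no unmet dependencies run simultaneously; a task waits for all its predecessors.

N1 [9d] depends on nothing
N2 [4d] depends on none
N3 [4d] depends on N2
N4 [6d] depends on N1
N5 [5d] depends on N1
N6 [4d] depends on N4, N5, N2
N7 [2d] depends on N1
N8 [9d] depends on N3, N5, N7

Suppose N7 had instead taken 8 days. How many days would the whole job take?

26

Actual critical path: N1→N5→N8 = 9+5+9 = 23 ⇒ 23 days.
N7 has 3 days of float (longest path through it is 20).
Now N1→N7→N8 = 9+8+9 = 26 is longest, so the finish becomes 26 days.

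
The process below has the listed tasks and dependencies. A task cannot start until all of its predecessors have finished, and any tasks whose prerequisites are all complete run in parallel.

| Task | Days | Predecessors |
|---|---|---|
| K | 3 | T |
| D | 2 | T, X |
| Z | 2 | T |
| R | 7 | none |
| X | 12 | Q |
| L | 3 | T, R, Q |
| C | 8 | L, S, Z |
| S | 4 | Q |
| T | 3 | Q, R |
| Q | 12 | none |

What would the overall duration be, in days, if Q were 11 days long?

25

The binding path is Q→X→D = 12+12+2 = 26; finish at 26 days.
Q is on the critical path; changing it to 11 makes that path 25 days.
The critical path is still Q→X→D; finish is now 25 days.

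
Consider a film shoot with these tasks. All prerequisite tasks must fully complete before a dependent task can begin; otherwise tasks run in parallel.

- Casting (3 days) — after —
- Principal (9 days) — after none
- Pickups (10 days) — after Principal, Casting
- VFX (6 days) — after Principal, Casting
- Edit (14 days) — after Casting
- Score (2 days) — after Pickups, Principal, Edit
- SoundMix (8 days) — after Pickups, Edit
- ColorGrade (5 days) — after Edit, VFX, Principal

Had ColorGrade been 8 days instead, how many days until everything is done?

Actual critical path: Principal→Pickups→SoundMix = 9+10+8 = 27 ⇒ 27 days.
The longest path through ColorGrade is only 22 days, so ColorGrade has float 5.
That remains the longest chain; total 27 days.

27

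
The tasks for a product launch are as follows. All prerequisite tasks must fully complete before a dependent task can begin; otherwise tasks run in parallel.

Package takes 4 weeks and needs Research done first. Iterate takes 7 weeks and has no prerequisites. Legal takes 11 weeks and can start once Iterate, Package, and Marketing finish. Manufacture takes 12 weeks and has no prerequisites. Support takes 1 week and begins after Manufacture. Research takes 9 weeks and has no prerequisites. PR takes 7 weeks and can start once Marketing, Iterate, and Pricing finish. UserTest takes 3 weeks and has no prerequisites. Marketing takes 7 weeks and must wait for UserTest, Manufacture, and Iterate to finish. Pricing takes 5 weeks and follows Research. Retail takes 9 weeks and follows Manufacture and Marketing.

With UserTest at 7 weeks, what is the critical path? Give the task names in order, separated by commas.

Manufacture, Marketing, Legal

Actual critical path: Manufacture→Marketing→Legal = 12+7+11 = 30 ⇒ 30 weeks.
The longest path through UserTest is only 21 weeks, so UserTest has float 9.
No other chain overtakes it, so the finish is 30 weeks.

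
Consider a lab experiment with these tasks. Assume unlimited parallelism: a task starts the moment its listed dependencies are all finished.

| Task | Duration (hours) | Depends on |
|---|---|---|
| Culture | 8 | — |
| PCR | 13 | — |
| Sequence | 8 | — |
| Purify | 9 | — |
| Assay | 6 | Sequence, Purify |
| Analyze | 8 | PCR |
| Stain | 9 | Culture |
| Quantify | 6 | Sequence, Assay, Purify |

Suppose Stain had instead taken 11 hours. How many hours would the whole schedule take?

Baseline: PCR→Analyze = 13+8 = 21 → 21 hours.
Stain is off the critical path — its longest chain is 17 hours, giving 4 of slack.
That remains the longest chain; total 21 hours.

21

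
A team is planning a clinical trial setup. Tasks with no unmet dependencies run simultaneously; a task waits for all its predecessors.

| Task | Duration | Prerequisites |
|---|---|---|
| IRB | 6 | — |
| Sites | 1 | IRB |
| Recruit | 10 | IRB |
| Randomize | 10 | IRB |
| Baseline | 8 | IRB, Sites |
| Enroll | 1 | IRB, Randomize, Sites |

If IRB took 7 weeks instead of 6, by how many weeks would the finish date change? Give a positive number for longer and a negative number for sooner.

1

Actual critical path: IRB→Randomize→Enroll = 6+10+1 = 17 ⇒ 17 weeks.
IRB is on the critical path; changing it to 7 makes that path 18 weeks.
That remains the longest chain; total 18 weeks.
Change in finish: 18 − 17 = +1 weeks.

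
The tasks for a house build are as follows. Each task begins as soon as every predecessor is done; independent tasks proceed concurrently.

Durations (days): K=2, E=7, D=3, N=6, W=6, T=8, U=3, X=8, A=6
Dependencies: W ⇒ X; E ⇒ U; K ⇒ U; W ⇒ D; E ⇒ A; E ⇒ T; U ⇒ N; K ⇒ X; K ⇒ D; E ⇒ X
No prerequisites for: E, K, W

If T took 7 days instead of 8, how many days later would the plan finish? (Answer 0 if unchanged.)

As given, the longest chain is E→U→N = 7+3+6 = 16, so the finish is 16 days.
The longest path through T is only 15 days, so T has float 1.
That remains the longest chain; total 16 days.
Change in finish: 16 − 16 = +0 days.

0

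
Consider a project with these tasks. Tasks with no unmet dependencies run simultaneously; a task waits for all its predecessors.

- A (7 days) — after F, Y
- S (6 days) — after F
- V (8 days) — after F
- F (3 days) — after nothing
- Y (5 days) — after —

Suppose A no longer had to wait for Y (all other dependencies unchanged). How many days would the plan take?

11

Original critical path: Y→A = 5+7 = 12 ⇒ 12 days.
Without Y→A, A's earliest start moves from 5 to 3.
New critical path: F→V = 3+8 = 11 ⇒ 11 days.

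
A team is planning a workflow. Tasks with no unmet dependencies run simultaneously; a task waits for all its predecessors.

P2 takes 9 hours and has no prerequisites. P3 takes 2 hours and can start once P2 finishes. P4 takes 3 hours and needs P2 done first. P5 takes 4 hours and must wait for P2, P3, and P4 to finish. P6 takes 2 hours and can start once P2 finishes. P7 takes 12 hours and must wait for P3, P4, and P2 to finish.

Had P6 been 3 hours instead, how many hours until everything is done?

Baseline: P2→P4→P7 = 9+3+12 = 24 → 24 hours.
P6 is off the critical path — its longest chain is 11 hours, giving 13 of slack.
That remains the longest chain; total 24 hours.

24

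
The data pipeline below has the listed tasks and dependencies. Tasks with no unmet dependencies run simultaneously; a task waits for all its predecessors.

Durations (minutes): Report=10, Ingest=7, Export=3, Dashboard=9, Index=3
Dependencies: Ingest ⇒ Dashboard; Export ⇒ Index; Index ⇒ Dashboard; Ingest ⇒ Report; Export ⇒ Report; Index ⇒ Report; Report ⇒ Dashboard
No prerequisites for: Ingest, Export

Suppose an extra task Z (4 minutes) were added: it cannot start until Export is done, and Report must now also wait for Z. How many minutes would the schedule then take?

Originally the schedule takes 26 minutes.
With Z inserted, Report now waits for max(Export, Index, Ingest, Z).
New critical path: Ingest→Report→Dashboard = 7+10+9 = 26 ⇒ 26 minutes.

26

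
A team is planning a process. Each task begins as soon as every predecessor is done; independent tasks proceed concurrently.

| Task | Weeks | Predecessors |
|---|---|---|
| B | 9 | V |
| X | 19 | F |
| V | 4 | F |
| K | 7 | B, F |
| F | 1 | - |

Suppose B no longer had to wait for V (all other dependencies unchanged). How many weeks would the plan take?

20

Original critical path: F→V→B→K = 1+4+9+7 = 21 ⇒ 21 weeks.
Without V→B, B's earliest start moves from 5 to 0.
After: F→X = 1+19 = 20 → 20 weeks.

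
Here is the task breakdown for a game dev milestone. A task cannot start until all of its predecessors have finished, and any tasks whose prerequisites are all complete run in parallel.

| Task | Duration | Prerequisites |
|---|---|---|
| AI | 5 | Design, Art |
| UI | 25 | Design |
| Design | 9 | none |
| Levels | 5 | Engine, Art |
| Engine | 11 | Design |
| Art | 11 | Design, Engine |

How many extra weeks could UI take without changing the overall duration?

2

Design→Engine→Art→Levels = 9+11+11+5 = 36 sets the makespan at 36 weeks.
The longest chain containing UI totals 34 weeks.
Slack of UI = 11 − 9 = 2 weeks.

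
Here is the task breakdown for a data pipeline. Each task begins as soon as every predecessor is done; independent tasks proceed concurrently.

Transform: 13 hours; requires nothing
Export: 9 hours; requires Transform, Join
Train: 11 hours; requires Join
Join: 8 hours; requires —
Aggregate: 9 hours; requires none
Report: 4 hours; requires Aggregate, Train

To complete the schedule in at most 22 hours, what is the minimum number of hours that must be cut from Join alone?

Current finish: 23 hours; target: 22.
Join is on every critical path, so each hour cut from Join cuts the finish by one (this holds down to a finish of 22).
Need 23 − 22 = 1 hour off Join → Join becomes 7 hours, finish becomes 22.

1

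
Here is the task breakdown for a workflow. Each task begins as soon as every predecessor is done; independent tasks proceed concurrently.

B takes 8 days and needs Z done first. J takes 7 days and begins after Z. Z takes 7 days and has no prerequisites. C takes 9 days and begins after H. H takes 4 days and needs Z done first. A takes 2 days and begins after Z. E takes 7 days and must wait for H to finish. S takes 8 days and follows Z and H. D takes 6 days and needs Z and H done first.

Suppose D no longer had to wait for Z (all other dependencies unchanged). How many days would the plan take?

20

With the dependency in place, Z→H→C = 7+4+9 = 20 sets the finish at 20 days.
Dropping Z→D doesn't change D's earliest start (11); another predecessor still binds.
New critical path: Z→H→C = 7+4+9 = 20 ⇒ 20 days.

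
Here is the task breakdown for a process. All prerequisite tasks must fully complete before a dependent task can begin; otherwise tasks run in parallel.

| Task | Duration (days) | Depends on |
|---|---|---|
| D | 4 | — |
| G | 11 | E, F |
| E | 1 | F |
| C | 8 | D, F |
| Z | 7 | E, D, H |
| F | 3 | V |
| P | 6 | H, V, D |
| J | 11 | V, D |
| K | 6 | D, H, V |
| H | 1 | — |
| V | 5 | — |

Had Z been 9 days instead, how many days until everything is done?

The binding path is V→F→E→G = 5+3+1+11 = 20; finish at 20 days.
The longest path through Z is only 16 days, so Z has float 4.
The critical path is still V→F→E→G; finish is now 20 days.

20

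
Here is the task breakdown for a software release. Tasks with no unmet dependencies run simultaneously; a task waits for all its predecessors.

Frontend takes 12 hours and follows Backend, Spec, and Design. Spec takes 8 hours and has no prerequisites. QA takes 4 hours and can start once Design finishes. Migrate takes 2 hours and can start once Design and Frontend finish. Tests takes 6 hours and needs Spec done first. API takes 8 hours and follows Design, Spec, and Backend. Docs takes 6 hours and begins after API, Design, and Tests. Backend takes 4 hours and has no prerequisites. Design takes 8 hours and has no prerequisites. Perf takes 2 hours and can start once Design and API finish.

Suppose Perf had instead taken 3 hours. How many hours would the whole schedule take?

22

As given, the longest chain is Spec→Frontend→Migrate = 8+12+2 = 22, so the finish is 22 hours.
The longest path through Perf is only 18 hours, so Perf has float 4.
The critical path is still Spec→Frontend→Migrate; finish is now 22 hours.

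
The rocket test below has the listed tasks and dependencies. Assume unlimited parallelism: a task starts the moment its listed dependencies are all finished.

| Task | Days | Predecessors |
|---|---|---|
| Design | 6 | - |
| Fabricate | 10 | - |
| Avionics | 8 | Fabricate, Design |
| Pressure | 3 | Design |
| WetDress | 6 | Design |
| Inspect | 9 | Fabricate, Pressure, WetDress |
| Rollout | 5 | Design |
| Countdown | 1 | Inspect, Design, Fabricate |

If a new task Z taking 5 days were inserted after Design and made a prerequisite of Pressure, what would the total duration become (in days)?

24

Originally the plan takes 22 days.
With Z inserted, Pressure now waits for max(Design, Z).
New critical path: Design→Z→Pressure→Inspect→Countdown = 6+5+3+9+1 = 24 ⇒ 24 days.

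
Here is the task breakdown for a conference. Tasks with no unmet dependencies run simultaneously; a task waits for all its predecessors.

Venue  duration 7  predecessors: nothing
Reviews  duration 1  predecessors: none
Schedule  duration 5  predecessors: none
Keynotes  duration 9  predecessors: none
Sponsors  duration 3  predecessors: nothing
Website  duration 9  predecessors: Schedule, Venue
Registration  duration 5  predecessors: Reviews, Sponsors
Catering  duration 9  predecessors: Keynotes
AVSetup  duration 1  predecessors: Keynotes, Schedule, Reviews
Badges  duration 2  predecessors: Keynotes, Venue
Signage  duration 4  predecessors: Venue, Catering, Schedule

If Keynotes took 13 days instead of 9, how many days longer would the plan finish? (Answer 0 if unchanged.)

Critical path before the change: Keynotes→Catering→Signage = 9+9+4 = 22 giving 22 days.
Since Keynotes is critical, the +4 change carries straight to that chain (now 26 days).
No other chain overtakes it, so the finish is 26 days.
Change in finish: 26 − 22 = +4 days.

4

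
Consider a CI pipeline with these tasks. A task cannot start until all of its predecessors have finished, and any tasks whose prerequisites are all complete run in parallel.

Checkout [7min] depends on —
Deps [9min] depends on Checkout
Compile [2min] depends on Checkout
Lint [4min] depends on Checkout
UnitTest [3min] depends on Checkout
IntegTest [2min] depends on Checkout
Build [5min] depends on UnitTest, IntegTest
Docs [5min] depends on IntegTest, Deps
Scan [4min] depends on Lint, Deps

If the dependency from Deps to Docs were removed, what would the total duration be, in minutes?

20

Before: longest chain Checkout→Deps→Docs = 7+9+5 = 21, finish 21.
Without Deps→Docs, Docs's earliest start moves from 16 to 9.
The longest chain is now Checkout→Deps→Scan = 7+9+4 = 20, so the plan takes 20 minutes.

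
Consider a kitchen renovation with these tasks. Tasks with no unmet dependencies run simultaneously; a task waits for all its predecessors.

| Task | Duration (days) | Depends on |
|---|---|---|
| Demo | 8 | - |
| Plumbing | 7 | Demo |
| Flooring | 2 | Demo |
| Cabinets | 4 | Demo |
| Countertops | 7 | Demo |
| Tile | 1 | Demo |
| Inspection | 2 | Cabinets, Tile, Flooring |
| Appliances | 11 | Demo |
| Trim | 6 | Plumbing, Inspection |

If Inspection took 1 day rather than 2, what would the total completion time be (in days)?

As given, the longest chain is Demo→Plumbing→Trim = 8+7+6 = 21, so the finish is 21 days.
The longest path through Inspection is only 20 days, so Inspection has float 1.
No other chain overtakes it, so the finish is 21 days.

21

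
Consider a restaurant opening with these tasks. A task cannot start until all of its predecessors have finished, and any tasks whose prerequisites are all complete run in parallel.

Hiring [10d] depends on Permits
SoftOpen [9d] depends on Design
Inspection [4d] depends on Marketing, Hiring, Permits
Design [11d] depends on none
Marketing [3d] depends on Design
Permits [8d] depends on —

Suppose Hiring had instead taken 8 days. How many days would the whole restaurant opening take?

Critical path before the change: Permits→Hiring→Inspection = 8+10+4 = 22 giving 22 days.
Hiring is on the critical path; changing it to 8 makes that path 20 days.
The critical path is still Permits→Hiring→Inspection; finish is now 20 days.

20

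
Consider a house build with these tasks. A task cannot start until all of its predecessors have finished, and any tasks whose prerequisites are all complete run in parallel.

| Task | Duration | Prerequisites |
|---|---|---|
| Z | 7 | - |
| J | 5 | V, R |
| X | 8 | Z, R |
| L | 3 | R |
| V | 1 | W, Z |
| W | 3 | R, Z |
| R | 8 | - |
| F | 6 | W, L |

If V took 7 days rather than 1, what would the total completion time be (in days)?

23

Baseline: R→W→V→J = 8+3+1+5 = 17 → 17 days.
V lies on that path, so at 7 days the path becomes 23 days.
That remains the longest chain; total 23 days.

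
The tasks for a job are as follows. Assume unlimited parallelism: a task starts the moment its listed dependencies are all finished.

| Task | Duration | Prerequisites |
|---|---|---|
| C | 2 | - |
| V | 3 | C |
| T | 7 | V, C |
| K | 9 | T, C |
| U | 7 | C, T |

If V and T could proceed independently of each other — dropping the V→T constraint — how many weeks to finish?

18

With the dependency in place, C→V→T→K = 2+3+7+9 = 21 sets the finish at 21 weeks.
Without V→T, T's earliest start moves from 5 to 2.
After: C→T→K = 2+7+9 = 18 → 18 weeks.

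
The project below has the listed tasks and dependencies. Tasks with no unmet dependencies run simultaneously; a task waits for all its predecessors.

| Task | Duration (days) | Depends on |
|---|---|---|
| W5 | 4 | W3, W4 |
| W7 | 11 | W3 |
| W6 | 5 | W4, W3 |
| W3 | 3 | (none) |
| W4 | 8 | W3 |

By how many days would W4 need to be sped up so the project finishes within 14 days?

Current finish: 16 days; target: 14.
W4 is on every critical path, so each day cut from W4 cuts the finish by one (this holds down to a finish of 14).
Need 16 − 14 = 2 days off W4 → W4 becomes 6 days, finish becomes 14.

2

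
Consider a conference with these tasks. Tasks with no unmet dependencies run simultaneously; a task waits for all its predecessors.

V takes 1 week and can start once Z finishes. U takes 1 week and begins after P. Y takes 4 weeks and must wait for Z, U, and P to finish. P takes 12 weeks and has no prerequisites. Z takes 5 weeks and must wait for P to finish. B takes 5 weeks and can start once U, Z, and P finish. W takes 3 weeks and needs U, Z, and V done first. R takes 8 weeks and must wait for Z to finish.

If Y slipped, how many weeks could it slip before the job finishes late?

The longest chain is P→Z→R = 12+5+8 = 25; overall finish 25 weeks.
Longest path through Y: 21 weeks (earliest finish 21, latest finish 25).
Slack of Y = 21 − 17 = 4 weeks.

4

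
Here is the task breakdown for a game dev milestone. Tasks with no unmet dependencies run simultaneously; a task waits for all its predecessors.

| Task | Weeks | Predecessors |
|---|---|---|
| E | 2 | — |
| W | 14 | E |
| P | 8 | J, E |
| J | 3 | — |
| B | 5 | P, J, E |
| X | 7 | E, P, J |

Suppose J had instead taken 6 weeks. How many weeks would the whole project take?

21

Baseline: J→P→X = 3+8+7 = 18 → 18 weeks.
J lies on that path, so at 6 weeks the path becomes 21 weeks.
No other chain overtakes it, so the finish is 21 weeks.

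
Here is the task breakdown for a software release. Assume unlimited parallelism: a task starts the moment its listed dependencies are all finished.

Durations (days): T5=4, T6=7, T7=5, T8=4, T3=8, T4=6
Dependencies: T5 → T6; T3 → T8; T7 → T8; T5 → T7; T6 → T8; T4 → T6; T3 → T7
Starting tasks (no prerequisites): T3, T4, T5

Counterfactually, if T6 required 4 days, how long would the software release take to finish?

The binding path is T4→T6→T8 = 6+7+4 = 17; finish at 17 days.
T6 is on the critical path; changing it to 4 makes that path 14 days.
The binding chain switches to T3→T7→T8 = 8+5+4 = 17; finish 17 days.

17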